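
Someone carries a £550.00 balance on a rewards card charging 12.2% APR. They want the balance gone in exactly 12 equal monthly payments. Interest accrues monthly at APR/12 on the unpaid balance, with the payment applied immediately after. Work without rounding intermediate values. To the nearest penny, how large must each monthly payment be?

Monthly rate r = 12.2%/12 = 1.01667% = 0.0101667.
Level-payment amortization: P = B₀·r / (1 − (1+r)^(−n)) = 550.00·0.0101667 / (1 − 1.01017^(−12)).
Denominator 1 − (1+r)^(−12) = 0.114306216.
P = 5.59167 / 0.114306216 ≈ 48.92.

£48.92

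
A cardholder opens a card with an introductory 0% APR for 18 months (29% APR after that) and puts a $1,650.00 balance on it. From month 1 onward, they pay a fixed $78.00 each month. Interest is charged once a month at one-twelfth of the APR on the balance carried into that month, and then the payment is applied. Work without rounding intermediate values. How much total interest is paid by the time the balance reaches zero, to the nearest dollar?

$13

Promo months 1–18 at r₀ = 0%/12 = 0; months 19+ at r₁ = 29%/12 = 0.0241667.
After month 18 (no interest yet): B = $1,650.00 − 18·$78.00 = $246.00.
Then at r₁ with $78.00/mo: n₂ = −ln(1 − r₁·B/P)/ln(1+r₁) ≈ 3.32 → 4 more payments.
Total paid = 21·$78.00 + $25.16 = $1,663.16; interest = $1,663.16 − $1,650.00 = $13.16.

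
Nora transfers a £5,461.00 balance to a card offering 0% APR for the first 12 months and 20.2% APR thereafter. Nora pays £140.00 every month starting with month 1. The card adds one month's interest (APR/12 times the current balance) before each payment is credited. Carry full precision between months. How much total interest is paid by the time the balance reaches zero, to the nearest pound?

£1,304

Promo months 1–12 at r₀ = 0%/12 = 0; months 13+ at r₁ = 20.2%/12 = 0.0168333.
After month 12 (no interest yet): B = £5,461.00 − 12·£140.00 = £3,781.00.
Then at r₁ with £140.00/mo: n₂ = −ln(1 − r₁·B/P)/ln(1+r₁) ≈ 36.32 → 37 more payments.
Total paid = 48·£140.00 + £44.84 = £6,764.84; interest = £6,764.84 − £5,461.00 = £1,303.84.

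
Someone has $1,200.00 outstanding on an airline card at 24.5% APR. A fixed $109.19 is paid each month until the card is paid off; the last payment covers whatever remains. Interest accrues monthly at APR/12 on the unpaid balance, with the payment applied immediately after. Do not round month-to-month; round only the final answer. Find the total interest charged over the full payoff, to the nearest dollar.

$173

Monthly rate r = 24.5%/12 = 2.04167% = 0.0204167.
Payoff takes n = ⌈−ln(1 − rB₀/P)/ln(1+r)⌉ = ⌈12.572⌉ = 13 payments; the last is $62.72.
Total paid = 12·$109.19 + $62.72 = $1,373.00.
Total interest = total paid − principal = $1,373.00 − $1,200.00 = $173.00.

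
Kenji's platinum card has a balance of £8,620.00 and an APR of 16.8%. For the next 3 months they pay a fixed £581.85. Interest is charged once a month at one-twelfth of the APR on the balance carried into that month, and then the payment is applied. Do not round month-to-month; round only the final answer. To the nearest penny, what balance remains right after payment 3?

Monthly rate r = 16.8%/12 = 1.4% = 0.014.
Each month: B ← B·(1+r) − £581.85.
Month 1: interest £120.68; balance after payment £8,158.83.
Month 2: interest £114.22; balance after payment £7,691.20.
Month 3: interest £107.68; balance after payment £7,217.03.

£7,217.03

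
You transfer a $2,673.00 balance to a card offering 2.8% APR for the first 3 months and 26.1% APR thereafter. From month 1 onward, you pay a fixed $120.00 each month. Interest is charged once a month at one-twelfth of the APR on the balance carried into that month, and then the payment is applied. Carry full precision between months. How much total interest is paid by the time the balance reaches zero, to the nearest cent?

Promo months 1–3 at r₀ = 2.8%/12 = 0.00233333; months 4+ at r₁ = 26.1%/12 = 0.02175.
After month 3: iterate B ← B·(1+r₀) − $120.00 for 3 months → $2,330.91.
Then at r₁ with $120.00/mo: n₂ = −ln(1 − r₁·B/P)/ln(1+r₁) ≈ 25.52 → 26 more payments.
Total paid = 28·$120.00 + $62.16 = $3,422.16; interest = $3,422.16 − $2,673.00 = $749.16.

$749.16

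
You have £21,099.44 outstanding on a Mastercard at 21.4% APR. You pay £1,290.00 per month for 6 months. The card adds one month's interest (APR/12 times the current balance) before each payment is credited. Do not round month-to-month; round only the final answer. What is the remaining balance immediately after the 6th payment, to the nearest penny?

£15,366.77

Monthly rate r = 21.4%/12 = 1.78333% = 0.0178333.
Each month: B ← B·(1+r) − £1,290.00.
Month 1: interest £376.27; balance after payment £20,185.71.
Month 2: interest £359.98; balance after payment £19,255.69.
Month 3: interest £343.39; balance after payment £18,309.09.
Month 4: interest £326.51; balance after payment £17,345.60.
Month 5: interest £309.33; balance after payment £16,364.93.
Month 6: interest £291.84; balance after payment £15,366.77.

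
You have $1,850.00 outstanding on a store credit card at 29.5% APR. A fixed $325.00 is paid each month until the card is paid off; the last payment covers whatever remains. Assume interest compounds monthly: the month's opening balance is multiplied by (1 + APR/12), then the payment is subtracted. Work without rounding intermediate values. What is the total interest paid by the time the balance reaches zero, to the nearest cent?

Monthly rate r = 29.5%/12 = 2.45833% = 0.0245833.
Payoff takes n = ⌈−ln(1 − rB₀/P)/ln(1+r)⌉ = ⌈6.207⌉ = 7 payments; the last is $67.99.
Total paid = 6·$325.00 + $67.99 = $2,017.99.
Total interest = total paid − principal = $2,017.99 − $1,850.00 = $167.99.

$167.99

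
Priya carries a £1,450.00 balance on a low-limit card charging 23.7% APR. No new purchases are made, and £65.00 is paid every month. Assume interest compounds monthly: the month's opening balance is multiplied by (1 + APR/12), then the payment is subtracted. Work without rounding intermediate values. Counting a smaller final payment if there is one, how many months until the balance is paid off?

30 months

Monthly rate r = 23.7%/12 = 1.975% = 0.01975.
Recurrence: B ← B·(1+r) − £65.00.
Month 1: interest £28.64; balance after payment £1,413.64.
Month 2: interest £27.92; balance after payment £1,376.56.
Closed form: n = −ln(1 − rB₀/P)/ln(1+r) = −ln(0.55942)/ln(1.01975) ≈ 29.700, so the balance reaches zero during payment 30.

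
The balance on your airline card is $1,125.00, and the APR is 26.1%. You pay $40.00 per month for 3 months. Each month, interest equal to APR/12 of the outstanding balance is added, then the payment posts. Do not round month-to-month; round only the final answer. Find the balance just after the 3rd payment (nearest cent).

$1,077.39

Monthly rate r = 26.1%/12 = 2.175% = 0.02175.
Each month: B ← B·(1+r) − $40.00.
Month 1: interest $24.47; balance after payment $1,109.47.
Month 2: interest $24.13; balance after payment $1,093.60.
Month 3: interest $23.79; balance after payment $1,077.39.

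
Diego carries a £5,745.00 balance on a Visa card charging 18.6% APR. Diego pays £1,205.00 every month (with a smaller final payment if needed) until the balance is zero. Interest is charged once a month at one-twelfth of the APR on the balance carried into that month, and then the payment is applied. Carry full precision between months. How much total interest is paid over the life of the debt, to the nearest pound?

Monthly rate r = 18.6%/12 = 1.55% = 0.0155.
Payoff takes n = ⌈−ln(1 − rB₀/P)/ln(1+r)⌉ = ⌈4.991⌉ = 5 payments; the last is £1,194.56.
Total paid = 4·£1,205.00 + £1,194.56 = £6,014.56.
Total interest = total paid − principal = £6,014.56 − £5,745.00 = £269.56.

£270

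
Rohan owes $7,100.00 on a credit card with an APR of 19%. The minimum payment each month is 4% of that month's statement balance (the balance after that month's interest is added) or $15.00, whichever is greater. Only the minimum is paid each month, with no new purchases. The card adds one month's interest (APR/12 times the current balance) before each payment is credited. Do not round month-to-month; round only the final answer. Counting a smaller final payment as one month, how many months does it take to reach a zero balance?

150 months

Monthly rate r = 19%/12 = 1.58333% = 0.0158333.
While 4% of the post-interest balance exceeds $15.00, each month B ← (B·(1+r))·(1 − 0.04), i.e. B shrinks by the factor (1+r)·0.96 = 0.9752.
This holds for months 1–118. Entering month 119 the balance is $366.70; 4% of the post-interest balance is now below $15.00, so the flat $15.00 minimum applies from here.
From month 119 a fixed $15.00 at rate r clears $366.70 in 32 more payments. Total: 118 + 32 = 150 months.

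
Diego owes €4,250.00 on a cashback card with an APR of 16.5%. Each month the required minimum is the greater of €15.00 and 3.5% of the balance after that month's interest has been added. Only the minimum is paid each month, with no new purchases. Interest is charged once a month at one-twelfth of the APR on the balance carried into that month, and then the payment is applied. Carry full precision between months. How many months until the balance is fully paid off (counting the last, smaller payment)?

141 months

Monthly rate r = 16.5%/12 = 1.375% = 0.01375.
While 3.5% of the post-interest balance exceeds €15.00, each month B ← (B·(1+r))·(1 − 0.035), i.e. B shrinks by the factor (1+r)·0.965 = 0.97827.
This holds for months 1–106. Entering month 107 the balance is €413.96; 3.5% of the post-interest balance is now below €15.00, so the flat €15.00 minimum applies from here.
From month 107 a fixed €15.00 at rate r clears €413.96 in 35 more payments. Total: 106 + 35 = 141 months.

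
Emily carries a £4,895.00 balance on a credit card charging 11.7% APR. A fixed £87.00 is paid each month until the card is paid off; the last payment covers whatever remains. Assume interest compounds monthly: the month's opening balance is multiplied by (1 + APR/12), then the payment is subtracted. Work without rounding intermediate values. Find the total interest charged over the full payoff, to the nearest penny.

Monthly rate r = 11.7%/12 = 0.975% = 0.00975.
Payoff takes n = ⌈−ln(1 − rB₀/P)/ln(1+r)⌉ = ⌈81.972⌉ = 82 payments; the last is £84.54.
Total paid = 81·£87.00 + £84.54 = £7,131.54.
Total interest = total paid − principal = £7,131.54 − £4,895.00 = £2,236.54.

£2,236.54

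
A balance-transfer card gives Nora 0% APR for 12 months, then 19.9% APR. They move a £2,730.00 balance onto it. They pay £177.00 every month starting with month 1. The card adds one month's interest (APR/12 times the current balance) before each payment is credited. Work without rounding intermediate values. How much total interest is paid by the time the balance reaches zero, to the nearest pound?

Promo months 1–12 at r₀ = 0%/12 = 0; months 13+ at r₁ = 19.9%/12 = 0.0165833.
After month 12 (no interest yet): B = £2,730.00 − 12·£177.00 = £606.00.
Then at r₁ with £177.00/mo: n₂ = −ln(1 − r₁·B/P)/ln(1+r₁) ≈ 3.55 → 4 more payments.
Total paid = 15·£177.00 + £98.40 = £2,753.40; interest = £2,753.40 − £2,730.00 = £23.40.

£23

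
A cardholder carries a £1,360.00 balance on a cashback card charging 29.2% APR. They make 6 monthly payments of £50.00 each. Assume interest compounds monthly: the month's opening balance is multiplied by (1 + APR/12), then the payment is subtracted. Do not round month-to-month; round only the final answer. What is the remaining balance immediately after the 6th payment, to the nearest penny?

£1,252.19

Monthly rate r = 29.2%/12 = 2.43333% = 0.0243333.
Each month: B ← B·(1+r) − £50.00.
Month 1: interest £33.09; balance after payment £1,343.09.
Month 2: interest £32.68; balance after payment £1,325.78.
Month 3: interest £32.26; balance after payment £1,308.04.
Month 4: interest £31.83; balance after payment £1,289.86.
Month 5: interest £31.39; balance after payment £1,271.25.
Month 6: interest £30.93; balance after payment £1,252.19.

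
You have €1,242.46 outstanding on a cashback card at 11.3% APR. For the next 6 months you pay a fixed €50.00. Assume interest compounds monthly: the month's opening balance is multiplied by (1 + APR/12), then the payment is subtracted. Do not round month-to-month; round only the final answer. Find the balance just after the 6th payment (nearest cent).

€1,007.18

Monthly rate r = 11.3%/12 = 0.941667% = 0.00941667.
Each month: B ← B·(1+r) − €50.00.
Month 1: interest €11.70; balance after payment €1,204.16.
Month 2: interest €11.34; balance after payment €1,165.50.
Month 3: interest €10.98; balance after payment €1,126.47.
Month 4: interest €10.61; balance after payment €1,087.08.
Month 5: interest €10.24; balance after payment €1,047.32.
Month 6: interest €9.86; balance after payment €1,007.18.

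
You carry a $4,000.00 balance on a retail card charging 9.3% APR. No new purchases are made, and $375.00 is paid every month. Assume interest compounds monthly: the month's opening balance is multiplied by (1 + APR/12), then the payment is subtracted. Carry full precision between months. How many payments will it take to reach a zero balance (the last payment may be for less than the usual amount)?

Monthly rate r = 9.3%/12 = 0.775% = 0.00775.
Recurrence: B ← B·(1+r) − $375.00.
Month 1: interest $31.00; balance after payment $3,656.00.
Month 2: interest $28.33; balance after payment $3,309.33.
Closed form: n = −ln(1 − rB₀/P)/ln(1+r) = −ln(0.91733)/ln(1.00775) ≈ 11.177, so the balance reaches zero during payment 12.

12 payments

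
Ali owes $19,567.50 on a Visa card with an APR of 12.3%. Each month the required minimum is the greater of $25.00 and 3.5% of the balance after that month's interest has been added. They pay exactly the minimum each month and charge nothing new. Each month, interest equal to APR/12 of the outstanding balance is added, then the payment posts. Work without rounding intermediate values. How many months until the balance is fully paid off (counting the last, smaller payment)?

Monthly rate r = 12.3%/12 = 1.025% = 0.01025.
While 3.5% of the post-interest balance exceeds $25.00, each month B ← (B·(1+r))·(1 − 0.035), i.e. B shrinks by the factor (1+r)·0.965 = 0.97489.
This holds for months 1–131. Entering month 132 the balance is $699.51; 3.5% of the post-interest balance is now below $25.00, so the flat $25.00 minimum applies from here.
From month 132 a fixed $25.00 at rate r clears $699.51 in 34 more payments. Total: 131 + 34 = 165 months.

165 months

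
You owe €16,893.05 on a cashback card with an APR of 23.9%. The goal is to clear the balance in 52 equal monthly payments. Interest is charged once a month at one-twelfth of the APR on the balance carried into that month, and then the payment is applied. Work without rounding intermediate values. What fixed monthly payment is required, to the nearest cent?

€524.58

Monthly rate r = 23.9%/12 = 1.99167% = 0.0199167.
Level-payment amortization: P = B₀·r / (1 − (1+r)^(−n)) = 16893.05·0.0199167 / (1 − 1.01992^(−52)).
Denominator 1 − (1+r)^(−52) = 0.641378613.
P = 336.453 / 0.641378613 ≈ 524.58.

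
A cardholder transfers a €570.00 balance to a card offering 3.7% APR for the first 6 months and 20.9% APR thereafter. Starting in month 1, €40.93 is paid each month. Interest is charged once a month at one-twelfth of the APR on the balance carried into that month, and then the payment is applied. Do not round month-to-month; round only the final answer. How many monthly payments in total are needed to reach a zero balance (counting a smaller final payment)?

15 payments

Promo months 1–6 at r₀ = 3.7%/12 = 0.00308333; months 7+ at r₁ = 20.9%/12 = 0.0174167.
After month 6: iterate B ← B·(1+r₀) − €40.93 for 6 months → €333.15.
Then at r₁ with €40.93/mo: n₂ = −ln(1 − r₁·B/P)/ln(1+r₁) ≈ 8.85 → 9 more payments.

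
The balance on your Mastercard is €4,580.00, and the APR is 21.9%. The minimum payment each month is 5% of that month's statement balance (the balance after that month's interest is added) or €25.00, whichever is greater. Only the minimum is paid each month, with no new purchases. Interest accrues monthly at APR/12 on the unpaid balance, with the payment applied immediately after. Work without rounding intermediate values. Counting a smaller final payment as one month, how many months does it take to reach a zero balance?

92 months

Monthly rate r = 21.9%/12 = 1.825% = 0.01825.
While 5% of the post-interest balance exceeds €25.00, each month B ← (B·(1+r))·(1 − 0.05), i.e. B shrinks by the factor (1+r)·0.95 = 0.96734.
This holds for months 1–68. Entering month 69 the balance is €478.82; 5% of the post-interest balance is now below €25.00, so the flat €25.00 minimum applies from here.
From month 69 a fixed €25.00 at rate r clears €478.82 in 24 more payments. Total: 68 + 24 = 92 months.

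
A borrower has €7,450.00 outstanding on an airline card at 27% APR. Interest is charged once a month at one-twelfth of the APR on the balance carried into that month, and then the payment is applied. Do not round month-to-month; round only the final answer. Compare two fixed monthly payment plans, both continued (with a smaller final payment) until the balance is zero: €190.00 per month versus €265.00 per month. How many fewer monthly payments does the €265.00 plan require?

52 fewer payments

Monthly rate r = 27%/12 = 2.25% = 0.0225.
At €190.00/mo: n = ⌈−ln(1 − rB₀/P)/ln(1+r)⌉ = 97 payments (last €26.05); total interest = total paid − €7,450.00 = €10,816.05.
At €265.00/mo: 45 payments (last €263.62); total interest €4,473.62.
Payments saved = 97 − 45 = 52.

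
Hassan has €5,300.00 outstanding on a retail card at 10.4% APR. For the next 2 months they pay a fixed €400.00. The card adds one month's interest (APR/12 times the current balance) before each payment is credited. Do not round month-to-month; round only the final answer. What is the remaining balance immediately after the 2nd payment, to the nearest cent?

€4,588.80

Monthly rate r = 10.4%/12 = 0.866667% = 0.00866667.
Each month: B ← B·(1+r) − €400.00.
Month 1: interest €45.93; balance after payment €4,945.93.
Month 2: interest €42.86; balance after payment €4,588.80.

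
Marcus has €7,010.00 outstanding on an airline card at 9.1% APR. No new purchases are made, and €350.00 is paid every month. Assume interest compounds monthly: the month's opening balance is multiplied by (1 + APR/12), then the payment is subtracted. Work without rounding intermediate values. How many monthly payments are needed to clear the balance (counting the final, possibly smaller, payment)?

22 months

Monthly rate r = 9.1%/12 = 0.758333% = 0.00758333.
Recurrence: B ← B·(1+r) − €350.00.
Month 1: interest €53.16; balance after payment €6,713.16.
Month 2: interest €50.91; balance after payment €6,414.07.
Closed form: n = −ln(1 − rB₀/P)/ln(1+r) = −ln(0.84812)/ln(1.00758) ≈ 21.806, so the balance reaches zero during payment 22.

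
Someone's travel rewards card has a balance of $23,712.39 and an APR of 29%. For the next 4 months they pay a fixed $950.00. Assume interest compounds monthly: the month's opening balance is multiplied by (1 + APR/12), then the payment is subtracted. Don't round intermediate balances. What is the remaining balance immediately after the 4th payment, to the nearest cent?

Monthly rate r = 29%/12 = 2.41667% = 0.0241667.
Each month: B ← B·(1+r) − $950.00.
Month 1: interest $573.05; balance after payment $23,335.44.
Month 2: interest $563.94; balance after payment $22,949.38.
Month 3: interest $554.61; balance after payment $22,553.99.
Month 4: interest $545.05; balance after payment $22,149.04.

$22,149.04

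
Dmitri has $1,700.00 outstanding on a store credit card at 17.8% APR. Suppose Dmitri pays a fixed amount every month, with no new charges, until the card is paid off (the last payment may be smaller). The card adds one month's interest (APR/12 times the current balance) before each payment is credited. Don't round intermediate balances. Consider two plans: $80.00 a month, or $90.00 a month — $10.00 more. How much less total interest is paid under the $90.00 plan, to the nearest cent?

$47.70

Monthly rate r = 17.8%/12 = 1.48333% = 0.0148333.
At $80.00/mo: n = ⌈−ln(1 − rB₀/P)/ln(1+r)⌉ = 26 payments (last $57.34); total interest = total paid − $1,700.00 = $357.34.
At $90.00/mo: 23 payments (last $29.64); total interest $309.64.
Interest saved = $357.34 − $309.64 = $47.70.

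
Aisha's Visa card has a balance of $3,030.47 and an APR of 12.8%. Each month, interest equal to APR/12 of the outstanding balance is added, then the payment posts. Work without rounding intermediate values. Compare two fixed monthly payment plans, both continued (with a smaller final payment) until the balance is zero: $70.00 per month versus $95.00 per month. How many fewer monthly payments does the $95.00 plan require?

Monthly rate r = 12.8%/12 = 1.06667% = 0.0106667.
At $70.00/mo: n = ⌈−ln(1 − rB₀/P)/ln(1+r)⌉ = 59 payments (last $27.19); total interest = total paid − $3,030.47 = $1,056.72.
At $95.00/mo: 40 payments (last $19.04); total interest $693.57.
Payments saved = 59 − 40 = 19.

19 fewer payments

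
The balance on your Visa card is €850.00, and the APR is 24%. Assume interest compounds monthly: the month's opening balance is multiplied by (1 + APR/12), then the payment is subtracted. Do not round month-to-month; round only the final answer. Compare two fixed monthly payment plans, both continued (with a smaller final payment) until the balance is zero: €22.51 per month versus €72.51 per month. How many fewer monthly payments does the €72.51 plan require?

58 fewer payments

Monthly rate r = 24%/12 = 2% = 0.02.
At €22.51/mo: n = ⌈−ln(1 − rB₀/P)/ln(1+r)⌉ = 72 payments (last €1.62); total interest = total paid − €850.00 = €749.83.
At €72.51/mo: 14 payments (last €35.80); total interest €128.43.
Payments saved = 72 − 14 = 58.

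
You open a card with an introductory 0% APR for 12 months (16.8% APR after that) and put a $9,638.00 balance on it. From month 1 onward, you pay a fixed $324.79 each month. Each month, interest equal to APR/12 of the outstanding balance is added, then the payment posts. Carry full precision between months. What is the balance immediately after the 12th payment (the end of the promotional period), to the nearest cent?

Promo months 1–12 at r₀ = 0%/12 = 0; months 13+ at r₁ = 16.8%/12 = 0.014.
After month 12 (no interest yet): B = $9,638.00 − 12·$324.79 = $5,740.52.

$5,740.52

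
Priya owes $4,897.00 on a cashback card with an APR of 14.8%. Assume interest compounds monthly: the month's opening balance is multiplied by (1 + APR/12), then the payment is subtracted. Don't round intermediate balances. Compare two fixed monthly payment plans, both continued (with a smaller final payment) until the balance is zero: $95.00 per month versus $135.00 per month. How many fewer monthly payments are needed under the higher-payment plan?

34 fewer payments

Monthly rate r = 14.8%/12 = 1.23333% = 0.0123333.
At $95.00/mo: n = ⌈−ln(1 − rB₀/P)/ln(1+r)⌉ = 83 payments (last $37.10); total interest = total paid − $4,897.00 = $2,930.10.
At $135.00/mo: 49 payments (last $52.02); total interest $1,635.02.
Payments saved = 83 − 49 = 34.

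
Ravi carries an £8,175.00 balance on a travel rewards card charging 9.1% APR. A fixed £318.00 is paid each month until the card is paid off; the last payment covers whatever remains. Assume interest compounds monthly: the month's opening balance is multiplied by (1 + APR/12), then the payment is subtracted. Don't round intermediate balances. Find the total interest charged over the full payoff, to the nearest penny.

£953.07

Monthly rate r = 9.1%/12 = 0.758333% = 0.00758333.
Payoff takes n = ⌈−ln(1 − rB₀/P)/ln(1+r)⌉ = ⌈28.704⌉ = 29 payments; the last is £224.07.
Total paid = 28·£318.00 + £224.07 = £9,128.07.
Total interest = total paid − principal = £9,128.07 − £8,175.00 = £953.07.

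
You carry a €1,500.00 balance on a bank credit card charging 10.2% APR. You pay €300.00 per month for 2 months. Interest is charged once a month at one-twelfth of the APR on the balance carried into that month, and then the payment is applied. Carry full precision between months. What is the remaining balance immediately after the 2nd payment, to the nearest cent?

Monthly rate r = 10.2%/12 = 0.85% = 0.0085.
Each month: B ← B·(1+r) − €300.00.
Month 1: interest €12.75; balance after payment €1,212.75.
Month 2: interest €10.31; balance after payment €923.06.

€923.06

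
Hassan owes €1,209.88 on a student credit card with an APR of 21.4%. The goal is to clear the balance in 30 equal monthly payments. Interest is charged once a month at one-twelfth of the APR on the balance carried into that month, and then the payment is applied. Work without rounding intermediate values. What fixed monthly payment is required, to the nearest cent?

Monthly rate r = 21.4%/12 = 1.78333% = 0.0178333.
Level-payment amortization: P = B₀·r / (1 − (1+r)^(−n)) = 1209.88·0.0178333 / (1 − 1.01783^(−30)).
Denominator 1 − (1+r)^(−30) = 0.411563083.
P = 21.5762 / 0.411563083 ≈ 52.42.

€52.42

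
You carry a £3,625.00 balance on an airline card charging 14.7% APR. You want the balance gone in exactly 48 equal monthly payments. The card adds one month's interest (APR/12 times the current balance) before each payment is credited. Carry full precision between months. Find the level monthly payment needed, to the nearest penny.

£100.34

Monthly rate r = 14.7%/12 = 1.225% = 0.01225.
Level-payment amortization: P = B₀·r / (1 − (1+r)^(−n)) = 3625.00·0.01225 / (1 − 1.01225^(−48)).
Denominator 1 − (1+r)^(−48) = 0.442575184.
P = 44.4062 / 0.442575184 ≈ 100.34.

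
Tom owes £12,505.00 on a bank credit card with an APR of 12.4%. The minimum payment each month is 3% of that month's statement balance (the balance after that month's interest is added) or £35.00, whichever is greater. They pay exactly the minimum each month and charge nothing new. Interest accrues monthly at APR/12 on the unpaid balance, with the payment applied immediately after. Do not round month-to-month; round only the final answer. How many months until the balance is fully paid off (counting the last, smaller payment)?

159 months

Monthly rate r = 12.4%/12 = 1.03333% = 0.0103333.
While 3% of the post-interest balance exceeds £35.00, each month B ← (B·(1+r))·(1 − 0.03), i.e. B shrinks by the factor (1+r)·0.97 = 0.98002.
This holds for months 1–119. Entering month 120 the balance is £1,132.97; 3% of the post-interest balance is now below £35.00, so the flat £35.00 minimum applies from here.
From month 120 a fixed £35.00 at rate r clears £1,132.97 in 40 more payments. Total: 119 + 40 = 159 months.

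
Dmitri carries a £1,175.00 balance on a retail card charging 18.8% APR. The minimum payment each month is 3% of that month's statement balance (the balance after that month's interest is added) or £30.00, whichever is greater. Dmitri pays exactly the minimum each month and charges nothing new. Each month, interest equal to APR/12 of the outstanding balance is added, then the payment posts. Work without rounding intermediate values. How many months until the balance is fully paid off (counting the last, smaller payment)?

Monthly rate r = 18.8%/12 = 1.56667% = 0.0156667.
While 3% of the post-interest balance exceeds £30.00, each month B ← (B·(1+r))·(1 − 0.03), i.e. B shrinks by the factor (1+r)·0.97 = 0.9852.
This holds for months 1–12. Entering month 13 the balance is £982.46; 3% of the post-interest balance is now below £30.00, so the flat £30.00 minimum applies from here.
From month 13 a fixed £30.00 at rate r clears £982.46 in 47 more payments. Total: 12 + 47 = 59 months.

59 months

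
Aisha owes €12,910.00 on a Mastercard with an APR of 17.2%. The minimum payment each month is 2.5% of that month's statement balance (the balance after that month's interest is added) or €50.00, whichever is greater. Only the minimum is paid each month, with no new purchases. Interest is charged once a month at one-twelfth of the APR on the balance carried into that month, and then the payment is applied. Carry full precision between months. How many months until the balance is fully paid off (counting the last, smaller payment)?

229 months

Monthly rate r = 17.2%/12 = 1.43333% = 0.0143333.
While 2.5% of the post-interest balance exceeds €50.00, each month B ← (B·(1+r))·(1 − 0.025), i.e. B shrinks by the factor (1+r)·0.975 = 0.98897.
This holds for months 1–170. Entering month 171 the balance is €1,960.78; 2.5% of the post-interest balance is now below €50.00, so the flat €50.00 minimum applies from here.
From month 171 a fixed €50.00 at rate r clears €1,960.78 in 59 more payments. Total: 170 + 59 = 229 months.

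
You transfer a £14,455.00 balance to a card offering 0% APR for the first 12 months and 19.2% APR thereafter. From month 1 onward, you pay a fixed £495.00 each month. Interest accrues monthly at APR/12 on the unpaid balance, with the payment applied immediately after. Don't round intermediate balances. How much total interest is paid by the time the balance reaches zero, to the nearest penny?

£1,524.16

Promo months 1–12 at r₀ = 0%/12 = 0; months 13+ at r₁ = 19.2%/12 = 0.016.
After month 12 (no interest yet): B = £14,455.00 − 12·£495.00 = £8,515.00.
Then at r₁ with £495.00/mo: n₂ = −ln(1 − r₁·B/P)/ln(1+r₁) ≈ 20.28 → 21 more payments.
Total paid = 32·£495.00 + £139.16 = £15,979.16; interest = £15,979.16 − £14,455.00 = £1,524.16.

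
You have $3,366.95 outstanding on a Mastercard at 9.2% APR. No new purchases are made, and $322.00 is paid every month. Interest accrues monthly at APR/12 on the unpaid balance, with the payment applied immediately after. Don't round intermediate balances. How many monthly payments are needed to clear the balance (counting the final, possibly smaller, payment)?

11 months

Monthly rate r = 9.2%/12 = 0.766667% = 0.00766667.
Recurrence: B ← B·(1+r) − $322.00.
Month 1: interest $25.81; balance after payment $3,070.76.
Month 2: interest $23.54; balance after payment $2,772.31.
Closed form: n = −ln(1 − rB₀/P)/ln(1+r) = −ln(0.91983)/ln(1.00767) ≈ 10.941, so the balance reaches zero during payment 11.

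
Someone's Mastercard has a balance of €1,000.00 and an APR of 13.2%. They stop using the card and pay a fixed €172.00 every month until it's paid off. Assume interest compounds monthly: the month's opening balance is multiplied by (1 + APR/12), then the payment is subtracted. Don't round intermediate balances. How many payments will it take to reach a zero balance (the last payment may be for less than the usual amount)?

Monthly rate r = 13.2%/12 = 1.1% = 0.011.
Recurrence: B ← B·(1+r) − €172.00.
Month 1: interest €11.00; balance after payment €839.00.
Month 2: interest €9.23; balance after payment €676.23.
Closed form: n = −ln(1 − rB₀/P)/ln(1+r) = −ln(0.93605)/ln(1.011) ≈ 6.041, so the balance reaches zero during payment 7.

7 payments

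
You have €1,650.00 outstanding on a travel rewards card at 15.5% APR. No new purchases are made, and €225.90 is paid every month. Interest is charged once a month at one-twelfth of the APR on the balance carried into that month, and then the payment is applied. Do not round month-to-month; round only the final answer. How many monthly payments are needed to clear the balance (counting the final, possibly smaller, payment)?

8 payments

Monthly rate r = 15.5%/12 = 1.29167% = 0.0129167.
Recurrence: B ← B·(1+r) − €225.90.
Month 1: interest €21.31; balance after payment €1,445.41.
Month 2: interest €18.67; balance after payment €1,238.18.
Closed form: n = −ln(1 − rB₀/P)/ln(1+r) = −ln(0.90566)/ln(1.01292) ≈ 7.721, so the balance reaches zero during payment 8.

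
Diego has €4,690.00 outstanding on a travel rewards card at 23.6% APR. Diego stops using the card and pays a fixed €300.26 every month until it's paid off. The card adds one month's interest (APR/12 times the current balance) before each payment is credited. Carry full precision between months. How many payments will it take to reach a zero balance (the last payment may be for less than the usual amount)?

19 months

Monthly rate r = 23.6%/12 = 1.96667% = 0.0196667.
Recurrence: B ← B·(1+r) − €300.26.
Month 1: interest €92.24; balance after payment €4,481.98.
Month 2: interest €88.15; balance after payment €4,269.86.
Closed form: n = −ln(1 − rB₀/P)/ln(1+r) = −ln(0.69281)/ln(1.01967) ≈ 18.844, so the balance reaches zero during payment 19.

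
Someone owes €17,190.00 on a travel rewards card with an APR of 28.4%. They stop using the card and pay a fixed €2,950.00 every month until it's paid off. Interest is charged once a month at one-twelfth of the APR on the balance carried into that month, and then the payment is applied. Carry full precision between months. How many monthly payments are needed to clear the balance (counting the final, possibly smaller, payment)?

7 payments

Monthly rate r = 28.4%/12 = 2.36667% = 0.0236667.
Recurrence: B ← B·(1+r) − €2,950.00.
Month 1: interest €406.83; balance after payment €14,646.83.
Month 2: interest €346.64; balance after payment €12,043.47.
Closed form: n = −ln(1 − rB₀/P)/ln(1+r) = −ln(0.86209)/ln(1.02367) ≈ 6.344, so the balance reaches zero during payment 7.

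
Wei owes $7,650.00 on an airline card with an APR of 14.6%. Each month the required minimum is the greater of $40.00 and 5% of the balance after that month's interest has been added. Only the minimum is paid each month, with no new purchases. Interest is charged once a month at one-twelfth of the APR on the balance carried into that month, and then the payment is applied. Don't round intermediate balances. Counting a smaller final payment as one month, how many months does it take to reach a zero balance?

81 months

Monthly rate r = 14.6%/12 = 1.21667% = 0.0121667.
While 5% of the post-interest balance exceeds $40.00, each month B ← (B·(1+r))·(1 − 0.05), i.e. B shrinks by the factor (1+r)·0.95 = 0.96156.
This holds for months 1–58. Entering month 59 the balance is $787.50; 5% of the post-interest balance is now below $40.00, so the flat $40.00 minimum applies from here.
From month 59 a fixed $40.00 at rate r clears $787.50 in 23 more payments. Total: 58 + 23 = 81 months.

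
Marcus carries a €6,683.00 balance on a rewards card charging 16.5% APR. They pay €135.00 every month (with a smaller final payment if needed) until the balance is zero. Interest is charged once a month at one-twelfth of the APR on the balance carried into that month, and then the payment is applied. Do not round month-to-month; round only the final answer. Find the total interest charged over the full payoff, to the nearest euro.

€4,602

Monthly rate r = 16.5%/12 = 1.375% = 0.01375.
Payoff takes n = ⌈−ln(1 − rB₀/P)/ln(1+r)⌉ = ⌈83.591⌉ = 84 payments; the last is €80.04.
Total paid = 83·€135.00 + €80.04 = €11,285.04.
Total interest = total paid − principal = €11,285.04 − €6,683.00 = €4,602.04.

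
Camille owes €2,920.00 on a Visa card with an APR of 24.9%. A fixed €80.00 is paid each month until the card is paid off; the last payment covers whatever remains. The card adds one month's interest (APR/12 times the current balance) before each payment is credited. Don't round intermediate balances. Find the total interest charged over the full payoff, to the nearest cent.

€2,596.68

Monthly rate r = 24.9%/12 = 2.075% = 0.02075.
Payoff takes n = ⌈−ln(1 − rB₀/P)/ln(1+r)⌉ = ⌈68.958⌉ = 69 payments; the last is €76.68.
Total paid = 68·€80.00 + €76.68 = €5,516.68.
Total interest = total paid − principal = €5,516.68 − €2,920.00 = €2,596.68.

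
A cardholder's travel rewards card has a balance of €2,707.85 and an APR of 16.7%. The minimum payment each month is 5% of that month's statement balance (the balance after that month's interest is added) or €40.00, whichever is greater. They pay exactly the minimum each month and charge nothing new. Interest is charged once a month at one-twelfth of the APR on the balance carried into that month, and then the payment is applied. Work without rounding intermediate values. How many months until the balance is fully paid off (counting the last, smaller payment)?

57 months

Monthly rate r = 16.7%/12 = 1.39167% = 0.0139167.
While 5% of the post-interest balance exceeds €40.00, each month B ← (B·(1+r))·(1 − 0.05), i.e. B shrinks by the factor (1+r)·0.95 = 0.96322.
This holds for months 1–33. Entering month 34 the balance is €786.28; 5% of the post-interest balance is now below €40.00, so the flat €40.00 minimum applies from here.
From month 34 a fixed €40.00 at rate r clears €786.28 in 24 more payments. Total: 33 + 24 = 57 months.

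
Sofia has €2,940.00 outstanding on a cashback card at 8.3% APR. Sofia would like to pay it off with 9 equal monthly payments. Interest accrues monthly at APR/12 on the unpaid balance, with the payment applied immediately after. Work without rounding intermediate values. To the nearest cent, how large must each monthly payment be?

Monthly rate r = 8.3%/12 = 0.691667% = 0.00691667.
Level-payment amortization: P = B₀·r / (1 − (1+r)^(−n)) = 2940.00·0.00691667 / (1 − 1.00692^(−9)).
Denominator 1 − (1+r)^(−9) = 0.0601506724.
P = 20.335 / 0.0601506724 ≈ 338.07.

€338.07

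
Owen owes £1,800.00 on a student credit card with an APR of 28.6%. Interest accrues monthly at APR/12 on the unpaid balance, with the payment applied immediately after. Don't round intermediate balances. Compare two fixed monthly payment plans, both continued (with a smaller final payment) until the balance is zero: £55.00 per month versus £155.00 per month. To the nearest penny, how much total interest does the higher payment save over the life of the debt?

£1,403.05

Monthly rate r = 28.6%/12 = 2.38333% = 0.0238333.
At £55.00/mo: n = ⌈−ln(1 − rB₀/P)/ln(1+r)⌉ = 65 payments (last £15.75); total interest = total paid − £1,800.00 = £1,735.75.
At £155.00/mo: 14 payments (last £117.70); total interest £332.70.
Interest saved = £1,735.75 − £332.70 = £1,403.05.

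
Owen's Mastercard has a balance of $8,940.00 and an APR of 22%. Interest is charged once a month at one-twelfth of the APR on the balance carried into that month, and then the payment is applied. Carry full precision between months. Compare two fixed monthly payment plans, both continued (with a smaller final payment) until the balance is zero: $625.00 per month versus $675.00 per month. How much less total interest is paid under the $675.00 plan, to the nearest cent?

$128.35

Monthly rate r = 22%/12 = 1.83333% = 0.0183333.
At $625.00/mo: n = ⌈−ln(1 − rB₀/P)/ln(1+r)⌉ = 17 payments (last $464.14); total interest = total paid − $8,940.00 = $1,524.14.
At $675.00/mo: 16 payments (last $210.79); total interest $1,395.79.
Interest saved = $1,524.14 − $1,395.79 = $128.35.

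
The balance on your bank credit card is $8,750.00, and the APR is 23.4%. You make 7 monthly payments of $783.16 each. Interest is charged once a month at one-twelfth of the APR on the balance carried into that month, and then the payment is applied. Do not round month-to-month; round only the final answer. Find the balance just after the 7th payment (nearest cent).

Monthly rate r = 23.4%/12 = 1.95% = 0.0195.
Each month: B ← B·(1+r) − $783.16.
Month 1: interest $170.62; balance after payment $8,137.47.
Month 2: interest $158.68; balance after payment $7,512.99.
Month 3: interest $146.50; balance after payment $6,876.33.
Month 4: interest $134.09; balance after payment $6,227.26.
Month 5: interest $121.43; balance after payment $5,565.53.
Month 6: interest $108.53; balance after payment $4,890.90.
Month 7: interest $95.37; balance after payment $4,203.11.

$4,203.11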